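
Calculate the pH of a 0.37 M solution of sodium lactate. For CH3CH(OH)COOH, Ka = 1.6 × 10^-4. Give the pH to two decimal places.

CH3CH(OH)COO- is the conjugate base of the weak acid CH3CH(OH)COOH.
Kb = Kw/Ka = 1.0×10^-14 / 1.6 × 10^-4 = 6.25 × 10^-11
Kb = [OH-]²/(0.37 − [OH-]) = 6.25 × 10^-11
Since Kb ≪ C₀, [OH-] ≈ √(Kb·C₀) = 4.81 × 10^-6 M.
([OH-]/C₀ = 0.0013% < 5%, so the approximation holds.)
pOH = −log(4.81 × 10^-6) = 5.32; pH = 14.00 − 5.32 = 8.68

pH = 8.68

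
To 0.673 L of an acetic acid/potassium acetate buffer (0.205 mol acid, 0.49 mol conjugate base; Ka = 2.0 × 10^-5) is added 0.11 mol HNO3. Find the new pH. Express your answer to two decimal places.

pH = 4.78

After neutralization: n(CH3COOH) = 0.315 mol, n(CH3COO-) = 0.38 mol.
pKa = −log(2.0 × 10^-5) = 4.699
pH = pKa + log(n_CH3COO-/n_CH3COOH) = 4.699 + log(0.38/0.315) = 4.699 + (+0.081)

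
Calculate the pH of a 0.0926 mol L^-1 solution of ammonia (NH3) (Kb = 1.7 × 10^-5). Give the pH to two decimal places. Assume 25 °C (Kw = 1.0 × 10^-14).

NH3 + H2O ⇌ NH4+ + OH-
From the ICE table, Kb = [OH-]²/(0.0926 − [OH-]) = 1.7 × 10^-5.
Neglecting [OH-] in the denominator: [OH-] = √(1.7 × 10^-5 × 0.0926) = 1.25 × 10^-3 M
pOH = −log(1.25 × 10^-3) = 2.90; pH = 14.00 − 2.90 = 11.10

pH = 11.10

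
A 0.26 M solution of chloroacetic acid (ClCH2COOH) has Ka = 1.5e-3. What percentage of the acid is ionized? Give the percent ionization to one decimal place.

7.3%

ClCH2COOH ⇌ ClCH2COO- + H+; let x = [H+] at equilibrium.
Solve x² + 0.0015x − 0.00039 = 0 → x = 1.90 × 10^-2 M
% ionization = x/C₀ × 100% = 1.90 × 10^-2/0.26 × 100% = 7.3%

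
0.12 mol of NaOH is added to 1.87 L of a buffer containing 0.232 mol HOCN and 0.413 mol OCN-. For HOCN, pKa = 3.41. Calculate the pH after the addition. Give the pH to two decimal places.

OH- converts HOCN to OCN-: HOCN → 0.112 mol, OCN- → 0.533 mol.
Henderson–Hasselbalch with mole ratio 0.533/0.112: pH = 3.41 + (+0.678)

pH = 4.09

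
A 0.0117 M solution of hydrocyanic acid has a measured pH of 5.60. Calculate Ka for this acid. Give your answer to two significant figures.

Ka = 5.4 × 10^-10

[H+] = 10^(-5.60) = 2.51 × 10^-6 M
At equilibrium [HA] = 0.0117 − 2.51 × 10^-6 = 1.17 × 10^-2 M
Ka = [H+][A-]/[HA] = (2.51 × 10^-6)² / 1.17 × 10^-2 = 5.4 × 10^-10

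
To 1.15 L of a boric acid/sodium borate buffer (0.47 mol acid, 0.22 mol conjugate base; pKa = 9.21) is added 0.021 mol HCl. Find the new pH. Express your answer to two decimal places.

After neutralization: n(B(OH)3) = 0.491 mol, n(B(OH)4-) = 0.199 mol.
pH = pKa + log(n_B(OH)4-/n_B(OH)3) = 9.21 + log(0.199/0.491) = 9.21 + (-0.392)

pH = 8.82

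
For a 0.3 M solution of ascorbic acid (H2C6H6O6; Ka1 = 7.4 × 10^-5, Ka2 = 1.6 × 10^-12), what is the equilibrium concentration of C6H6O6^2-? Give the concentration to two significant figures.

1.6 × 10^-12 M

First ionization gives [H+] ≈ [HC6H6O6-] = 4.71 × 10^-3 M.
Second step: Ka2 = [H+][C6H6O6^2-]/[HC6H6O6-] ≈ [C6H6O6^2-] (since [H+] ≈ [HC6H6O6-]).
So [C6H6O6^2-] ≈ Ka2.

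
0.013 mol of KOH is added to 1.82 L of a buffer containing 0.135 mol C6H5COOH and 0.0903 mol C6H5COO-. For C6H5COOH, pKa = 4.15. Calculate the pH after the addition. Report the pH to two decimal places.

pH = 4.08

After neutralization: n(C6H5COOH) = 0.122 mol, n(C6H5COO-) = 0.103 mol.
pH = pKa + log([A⁻]/[HA]) = 4.15 + log(0.103/0.122) = 4.15 -0.074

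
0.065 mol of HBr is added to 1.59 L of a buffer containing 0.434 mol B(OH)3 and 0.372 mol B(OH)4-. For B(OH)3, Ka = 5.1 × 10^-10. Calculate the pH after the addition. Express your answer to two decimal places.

Added H+ converts B(OH)4- to B(OH)3: B(OH)3 → 0.499 mol, B(OH)4- → 0.307 mol.
pKa = −log(5.1 × 10^-10) = 9.292
Henderson–Hasselbalch with mole ratio 0.307/0.499: pH = 9.292 + (-0.211)

pH = 9.08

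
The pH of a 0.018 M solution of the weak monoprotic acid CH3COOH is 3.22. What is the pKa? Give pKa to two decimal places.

[H+] = 10^(-3.22) = 6.03 × 10^-4 M
At equilibrium [HA] = 0.018 − 6.03 × 10^-4 = 1.74 × 10^-2 M
Ka = [H+][A-]/[HA] = (6.03 × 10^-4)² / 1.74 × 10^-2 = 2.09 × 10^-5
pKa = -log(2.09 × 10^-5) = 4.68

pKa = 4.68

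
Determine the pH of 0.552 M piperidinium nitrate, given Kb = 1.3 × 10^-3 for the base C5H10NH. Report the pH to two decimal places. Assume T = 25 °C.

C5H10NH2+ is the conjugate acid of the weak base C5H10NH.
Ka = Kw/Kb = 1.0×10^-14 / 1.3 × 10^-3 = 7.69 × 10^-12
Let x = [H+] at equilibrium. Ka = x²/(0.552 − x).
Assume x ≪ 0.552: x ≈ √(7.69 × 10^-12 × 0.552) = 2.06 × 10^-6 M
Check: 0.00037% ionized — well under 5%, approximation valid.
pH = −log[H+] = −log(2.06 × 10^-6) = 5.69

pH = 5.69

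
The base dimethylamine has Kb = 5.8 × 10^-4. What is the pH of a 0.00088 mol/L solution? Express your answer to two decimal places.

pH = 10.68

(CH3)2NH + H2O ⇌ (CH3)2NH2+ + OH-
Let x = [OH-] at equilibrium. Kb = x²/(0.00088 − x).
x is not negligible relative to C₀; solve x² + 0.00058·x − 5.1e-07 = 0.
x = [−0.00058 + √(0.00058² + 2.04e-06)]/2 = 4.81 × 10^-4 M
pOH = −log(4.81 × 10^-4) = 3.32; pH = 14.00 − 3.32 = 10.68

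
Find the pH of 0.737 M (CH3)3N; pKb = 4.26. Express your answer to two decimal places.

(CH3)3N + H2O ⇌ (CH3)3NH+ + OH-
Kb = 10^(−4.26) = 5.50 × 10^-5
From the ICE table, Kb = [OH-]²/(0.737 − [OH-]) = 5.50 × 10^-5.
Assume [OH-] ≪ 0.737: [OH-] ≈ √(5.50 × 10^-5 × 0.737) = 6.37 × 10^-3 M
([OH-]/C₀ = 0.86% < 5%, so the approximation holds.)
pOH = −log(6.37 × 10^-3) = 2.20; pH = 14.00 − 2.20 = 11.80

pH = 11.80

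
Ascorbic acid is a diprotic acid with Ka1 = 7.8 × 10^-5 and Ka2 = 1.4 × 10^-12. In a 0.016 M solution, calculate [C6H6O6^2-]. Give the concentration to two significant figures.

First ionization gives [H+] ≈ [HC6H6O6-] = 1.08 × 10^-3 M.
Second step: Ka2 = [H+][C6H6O6^2-]/[HC6H6O6-] ≈ [C6H6O6^2-] (since [H+] ≈ [HC6H6O6-]).
So [C6H6O6^2-] ≈ Ka2.

1.4 × 10^-12 M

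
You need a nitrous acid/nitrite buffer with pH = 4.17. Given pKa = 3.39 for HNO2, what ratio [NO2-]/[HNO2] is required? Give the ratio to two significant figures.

pH = pKa + log(r) ⇒ log(r) = 4.17 − 3.39 = +0.78
r = [NO2-]/[HNO2] = 10^(+0.78) = 6.03

ratio = 6.0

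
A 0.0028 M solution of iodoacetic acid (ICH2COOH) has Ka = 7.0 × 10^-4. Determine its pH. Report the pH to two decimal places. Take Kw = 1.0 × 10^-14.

ICH2COOH ⇌ ICH2COO- + H+
Ka = x²/(0.0028 − x) = 7.0 × 10^-4
The 5% rule fails; solving x² + Ka·x − Ka·C₀ = 0 exactly:
x = [−0.0007 + √(0.0007² + 7.84e-06)]/2 = 1.09 × 10^-3 M
pH = −log[H+] = −log(1.09 × 10^-3) = 2.96

pH = 2.96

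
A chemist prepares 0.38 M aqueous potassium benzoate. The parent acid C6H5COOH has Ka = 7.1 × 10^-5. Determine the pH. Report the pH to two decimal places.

C6H5COO- is the conjugate base of the weak acid C6H5COOH.
Kb = Kw/Ka = 1.0×10^-14 / 7.1 × 10^-5 = 1.41 × 10^-10
Kb = x²/(0.38 − x) = 1.41 × 10^-10
Assume x ≪ 0.38: x ≈ √(1.41 × 10^-10 × 0.38) = 7.32 × 10^-6 M
pOH = 5.14, so pH = 14.00 − pOH = 8.86

pH = 8.86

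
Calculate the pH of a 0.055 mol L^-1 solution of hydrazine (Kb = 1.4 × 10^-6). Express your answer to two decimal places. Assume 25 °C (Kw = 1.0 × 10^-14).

pH = 10.44

N2H4 + H2O ⇌ N2H5+ + OH-
Kb = [OH-]²/(0.055 − [OH-]) = 1.4 × 10^-6
Assume [OH-] ≪ 0.055: [OH-] ≈ √(1.4 × 10^-6 × 0.055) = 2.77 × 10^-4 M
Check: 0.5% ionized — well under 5%, approximation valid.
pOH = 3.56, so pH = 14.00 − pOH = 10.44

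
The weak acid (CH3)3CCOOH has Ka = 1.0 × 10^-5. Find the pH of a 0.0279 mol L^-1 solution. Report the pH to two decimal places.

(CH3)3CCOOH ⇌ (CH3)3CCOO- + H+
Ka = x²/(0.0279 − x) = 1.0 × 10^-5
Since Ka ≪ C₀, x ≈ √(Ka·C₀) = 5.28 × 10^-4 M.
(x/C₀ = 1.9% < 5%, so the approximation holds.)
pH = −log[H+] = −log(5.28 × 10^-4) = 3.28

pH = 3.28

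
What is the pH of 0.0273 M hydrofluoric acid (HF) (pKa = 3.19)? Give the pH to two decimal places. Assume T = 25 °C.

pH = 2.41

HF ⇌ F- + H+
Ka = 10^(−3.19) = 6.46 × 10^-4
Ka = x²/(0.0273 − x) = 6.46 × 10^-4
The 5% rule fails; solving x² + Ka·x − Ka·C₀ = 0 exactly:
x = (−Ka + √(Ka² + 4·Ka·C₀))/2 = 3.89 × 10^-3 M
pH = −log(3.89 × 10^-3) = 2.41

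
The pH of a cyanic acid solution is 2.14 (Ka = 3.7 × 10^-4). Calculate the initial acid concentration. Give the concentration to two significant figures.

C₀ = 1.5 × 10^-1 M

[H+] = 10^(-2.14) = 7.24 × 10^-3 M = x
Ka = x²/(C₀ − x) ⇒ C₀ = x + x²/Ka
C₀ = 7.24 × 10^-3 + (7.24 × 10^-3)²/(3.7 × 10^-4) = 1.49 × 10^-1 M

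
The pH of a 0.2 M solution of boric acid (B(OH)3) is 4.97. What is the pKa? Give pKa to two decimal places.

[H+] = 10^(-4.97) = 1.07 × 10^-5 M
At equilibrium [HA] = 0.2 − 1.07 × 10^-5 = 2.00 × 10^-1 M
Ka = [H+][A-]/[HA] = (1.07 × 10^-5)² / 2.00 × 10^-1 = 5.72 × 10^-10
pKa = -log(5.72 × 10^-10) = 9.24

pKa = 9.24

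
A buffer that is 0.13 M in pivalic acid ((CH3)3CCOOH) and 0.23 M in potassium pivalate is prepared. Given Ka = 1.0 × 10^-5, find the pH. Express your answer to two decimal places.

pH = 5.25

pKa = −log(1.0 × 10^-5) = 5.000
pH = pKa + log([A⁻]/[HA]) = 5.000 + log(0.23/0.13)
pH = 5.000 + (+0.248) = 5.25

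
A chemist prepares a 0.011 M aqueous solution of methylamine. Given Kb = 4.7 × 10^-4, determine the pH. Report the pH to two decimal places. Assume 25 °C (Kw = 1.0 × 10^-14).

pH = 11.31

CH3NH2 + H2O ⇌ CH3NH3+ + OH-
Kb = [OH-]²/(0.011 − [OH-]) = 4.7 × 10^-4
The 5% rule fails; solving [OH-]² + Kb·[OH-] − Kb·C₀ = 0 exactly:
[OH-] = (−Kb + √(Kb² + 4·Kb·C₀))/2 = 2.05 × 10^-3 M
pOH = 2.69, so pH = 14.00 − pOH = 11.31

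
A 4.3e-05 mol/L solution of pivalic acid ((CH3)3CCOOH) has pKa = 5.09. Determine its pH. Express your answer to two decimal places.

pH = 4.82

(CH3)3CCOOH ⇌ (CH3)3CCOO- + H+
Ka = 10^(−5.09) = 8.13 × 10^-6
From the ICE table, Ka = x²/(4.3e-05 − x) = 8.13 × 10^-6.
x is not negligible relative to C₀; solve x² + 8.13e-06·x − 3.5e-10 = 0.
x = [−8.13e-06 + √(8.13e-06² + 1.4e-09)]/2 = 1.51 × 10^-5 M
pH = −log[H+] = −log(1.51 × 10^-5) = 4.82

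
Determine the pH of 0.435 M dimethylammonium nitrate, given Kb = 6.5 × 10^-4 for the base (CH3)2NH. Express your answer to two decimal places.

pH = 5.59

(CH3)2NH2+ is the conjugate acid of the weak base (CH3)2NH.
Ka = Kw/Kb = 1.0×10^-14 / 6.5 × 10^-4 = 1.54 × 10^-11
From the ICE table, Ka = [H+]²/(0.435 − [H+]) = 1.54 × 10^-11.
Neglecting [H+] in the denominator: [H+] = √(1.54 × 10^-11 × 0.435) = 2.59 × 10^-6 M
Check: 0.00059% ionized — well under 5%, approximation valid.
pH = −log(2.59 × 10^-6) = 5.59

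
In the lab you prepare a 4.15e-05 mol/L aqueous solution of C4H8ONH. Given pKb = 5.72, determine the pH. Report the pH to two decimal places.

pH = 8.90

C4H8ONH + H2O ⇌ C4H8ONH2+ + OH-
Kb = 10^(−5.72) = 1.91 × 10^-6
From the ICE table, Kb = [OH-]²/(4.15e-05 − [OH-]) = 1.91 × 10^-6.
[OH-] is not negligible relative to C₀; solve [OH-]² + 1.91e-06·[OH-] − 7.93e-11 = 0.
[OH-] = (−Kb + √(Kb² + 4·Kb·C₀))/2 = 8.00 × 10^-6 M
pOH = 5.10, so pH = 14.00 − pOH = 8.90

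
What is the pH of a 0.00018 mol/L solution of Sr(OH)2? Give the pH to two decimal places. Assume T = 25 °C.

pH = 10.56

Sr(OH)2 is a strong base (each formula unit releases 2 OH-); [OH-] = 0.00036 M.
pOH = -log(0.00036) = 3.44
pH = 14.00 - 3.44 = 10.56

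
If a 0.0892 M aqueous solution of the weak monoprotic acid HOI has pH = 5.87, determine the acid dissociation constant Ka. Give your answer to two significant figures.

Ka = 2.0 × 10^-11

[H+] = 10^(-5.87) = 1.35 × 10^-6 M
At equilibrium [HA] = 0.0892 − 1.35 × 10^-6 = 8.92 × 10^-2 M
Ka = [H+][A-]/[HA] = (1.35 × 10^-6)² / 8.92 × 10^-2 = 2.0 × 10^-11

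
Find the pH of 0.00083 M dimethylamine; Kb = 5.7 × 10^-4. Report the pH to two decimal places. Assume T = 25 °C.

(CH3)2NH + H2O ⇌ (CH3)2NH2+ + OH-
Kb = x²/(0.00083 − x) = 5.7 × 10^-4
The 5% rule fails; solving x² + Kb·x − Kb·C₀ = 0 exactly:
x = [−0.00057 + √(0.00057² + 1.89e-06)]/2 = 4.60 × 10^-4 M
pOH = 3.34, so pH = 14.00 − pOH = 10.66

pH = 10.66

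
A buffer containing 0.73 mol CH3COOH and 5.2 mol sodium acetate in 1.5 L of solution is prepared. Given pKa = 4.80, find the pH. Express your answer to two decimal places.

Using pH = pKa + log([base]/[acid]) with [base]/[acid] = 5.2/0.73:
pH = 4.80 + (+0.853) = 5.65

pH = 5.65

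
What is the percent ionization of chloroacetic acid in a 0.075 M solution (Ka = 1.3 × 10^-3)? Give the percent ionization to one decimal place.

12.3%

ClCH2COOH ⇌ ClCH2COO- + H+; let x = [H+] at equilibrium.
Ka = x²/(C₀ − x); solving the quadratic gives x = 9.25 × 10^-3 M.
% ionization = x/C₀ × 100% = 9.25 × 10^-3/0.075 × 100% = 12.3%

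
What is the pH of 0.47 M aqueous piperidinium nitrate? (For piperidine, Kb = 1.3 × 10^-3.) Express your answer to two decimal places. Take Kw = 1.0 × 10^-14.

pH = 5.72

C5H10NH2+ is the conjugate acid of the weak base C5H10NH.
Ka = Kw/Kb = 1.0×10^-14 / 1.3 × 10^-3 = 7.69 × 10^-12
From the ICE table, Ka = [H+]²/(0.47 − [H+]) = 7.69 × 10^-12.
Neglecting [H+] in the denominator: [H+] = √(7.69 × 10^-12 × 0.47) = 1.90 × 10^-6 M
pH = −log(1.90 × 10^-6) = 5.72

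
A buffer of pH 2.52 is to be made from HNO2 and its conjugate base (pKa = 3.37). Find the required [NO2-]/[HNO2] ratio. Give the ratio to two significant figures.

pH = pKa + log(r) ⇒ log(r) = 2.52 − 3.37 = -0.85
r = [NO2-]/[HNO2] = 10^(-0.85) = 0.141

ratio = 0.14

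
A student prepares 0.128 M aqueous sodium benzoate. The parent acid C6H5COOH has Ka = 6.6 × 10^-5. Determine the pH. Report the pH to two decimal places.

pH = 8.64

C6H5COO- is the conjugate base of the weak acid C6H5COOH.
Kb = Kw/Ka = 1.0×10^-14 / 6.6 × 10^-5 = 1.52 × 10^-10
From the ICE table, Kb = [OH-]²/(0.128 − [OH-]) = 1.52 × 10^-10.
Assume [OH-] ≪ 0.128: [OH-] ≈ √(1.52 × 10^-10 × 0.128) = 4.41 × 10^-6 M
Check: 0.0034% ionized — well under 5%, approximation valid.
pOH = 5.36, so pH = 14.00 − pOH = 8.64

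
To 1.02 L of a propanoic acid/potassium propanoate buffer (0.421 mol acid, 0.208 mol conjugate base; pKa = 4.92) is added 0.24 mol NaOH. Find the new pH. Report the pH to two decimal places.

pH = 5.31

OH- converts CH3CH2COOH to CH3CH2COO-: CH3CH2COOH → 0.181 mol, CH3CH2COO- → 0.448 mol.
Henderson–Hasselbalch with mole ratio 0.448/0.181: pH = 4.92 + (+0.394)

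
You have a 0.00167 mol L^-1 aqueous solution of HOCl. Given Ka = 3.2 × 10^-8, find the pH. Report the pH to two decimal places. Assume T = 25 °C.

pH = 5.14

HOCl ⇌ OCl- + H+
Ka = [H+]²/(0.00167 − [H+]) = 3.2 × 10^-8
Assume [H+] ≪ 0.00167: [H+] ≈ √(3.2 × 10^-8 × 0.00167) = 7.31 × 10^-6 M
([H+]/C₀ = 0.44% < 5%, so the approximation holds.)
pH = −log[H+] = −log(7.31 × 10^-6) = 5.14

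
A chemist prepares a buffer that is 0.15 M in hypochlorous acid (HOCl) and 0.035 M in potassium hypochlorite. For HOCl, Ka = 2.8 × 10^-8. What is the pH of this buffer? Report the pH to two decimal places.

pH = 6.92

pKa = −log(2.8 × 10^-8) = 7.553
pH = pKa + log([A⁻]/[HA]) = 7.553 + log(0.035/0.15)
pH = 7.553 + (-0.632) = 6.92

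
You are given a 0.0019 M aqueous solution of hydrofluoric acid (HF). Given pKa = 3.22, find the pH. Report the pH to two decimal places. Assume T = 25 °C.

pH = 3.09

HF ⇌ F- + H+
Ka = 10^(−3.22) = 6.03 × 10^-4
From the ICE table, Ka = [H+]²/(0.0019 − [H+]) = 6.03 × 10^-4.
The 5% rule fails; solving [H+]² + Ka·[H+] − Ka·C₀ = 0 exactly:
[H+] = [−0.000603 + √(0.000603² + 4.58e-06)]/2 = 8.11 × 10^-4 M
pH = −log[H+] = −log(8.11 × 10^-4) = 3.09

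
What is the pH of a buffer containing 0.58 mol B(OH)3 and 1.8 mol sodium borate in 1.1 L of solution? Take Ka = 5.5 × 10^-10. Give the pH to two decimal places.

pKa = −log(5.5 × 10^-10) = 9.260
pH = pKa + log([A⁻]/[HA]) = 9.260 + log(1.8/0.58)
pH = 9.260 + (+0.492) = 9.75

pH = 9.75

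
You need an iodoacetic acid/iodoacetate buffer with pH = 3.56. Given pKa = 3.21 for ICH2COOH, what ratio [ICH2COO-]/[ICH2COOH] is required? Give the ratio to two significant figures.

ratio = 2.2

pH = pKa + log(r) ⇒ log(r) = 3.56 − 3.21 = +0.35
r = [ICH2COO-]/[ICH2COOH] = 10^(+0.35) = 2.24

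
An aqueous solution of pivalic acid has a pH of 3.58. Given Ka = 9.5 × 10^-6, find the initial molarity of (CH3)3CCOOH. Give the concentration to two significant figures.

[H+] = 10^(-3.58) = 2.63 × 10^-4 M = x
Ka = x²/(C₀ − x) ⇒ C₀ = x + x²/Ka
C₀ = 2.63 × 10^-4 + (2.63 × 10^-4)²/(9.5 × 10^-6) = 7.54 × 10^-3 M

C₀ = 7.5 × 10^-3 M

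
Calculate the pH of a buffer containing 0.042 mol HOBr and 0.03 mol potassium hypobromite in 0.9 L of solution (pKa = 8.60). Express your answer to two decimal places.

Using pH = pKa + log([base]/[acid]) with [base]/[acid] = 0.03/0.042:
pH = 8.60 + (-0.146) = 8.45

pH = 8.45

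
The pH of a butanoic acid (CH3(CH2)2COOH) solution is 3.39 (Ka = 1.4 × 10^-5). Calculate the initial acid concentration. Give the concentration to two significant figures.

[H+] = 10^(-3.39) = 4.07 × 10^-4 M = x
Ka = x²/(C₀ − x) ⇒ C₀ = x + x²/Ka
C₀ = 4.07 × 10^-4 + (4.07 × 10^-4)²/(1.4 × 10^-5) = 1.22 × 10^-2 M

C₀ = 1.2 × 10^-2 M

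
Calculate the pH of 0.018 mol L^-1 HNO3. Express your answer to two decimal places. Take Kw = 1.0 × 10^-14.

HNO3 is a strong acid and dissociates completely, so [H+] = 0.018 M.
pH = -log(0.018) = 1.74

pH = 1.74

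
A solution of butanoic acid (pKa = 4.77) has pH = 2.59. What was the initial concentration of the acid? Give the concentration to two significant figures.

C₀ = 3.9 × 10^-1 M

[H+] = 10^(-2.59) = 2.57 × 10^-3 M = x
Ka = 10^(−4.77) = 1.70 × 10^-5
Ka = x²/(C₀ − x) ⇒ C₀ = x + x²/Ka
C₀ = 2.57 × 10^-3 + (2.57 × 10^-3)²/(1.70 × 10^-5) = 3.91 × 10^-1 M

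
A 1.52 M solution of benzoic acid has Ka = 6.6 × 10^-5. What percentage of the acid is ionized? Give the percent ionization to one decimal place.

C6H5COOH ⇌ C6H5COO- + H+; let x = [H+] at equilibrium.
x ≈ √(Ka·C₀) = √(6.6 × 10^-5 × 1.52) = 1.00 × 10^-2 M
% ionization = x/C₀ × 100% = 1.00 × 10^-2/1.52 × 100% = 0.7%

0.7%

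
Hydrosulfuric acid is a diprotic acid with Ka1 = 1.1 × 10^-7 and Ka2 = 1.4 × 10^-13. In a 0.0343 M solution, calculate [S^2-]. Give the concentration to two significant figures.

First ionization gives [H+] ≈ [HS-] = 6.14 × 10^-5 M.
Second step: Ka2 = [H+][S^2-]/[HS-] ≈ [S^2-] (since [H+] ≈ [HS-]).
So [S^2-] ≈ Ka2.

1.4 × 10^-13 M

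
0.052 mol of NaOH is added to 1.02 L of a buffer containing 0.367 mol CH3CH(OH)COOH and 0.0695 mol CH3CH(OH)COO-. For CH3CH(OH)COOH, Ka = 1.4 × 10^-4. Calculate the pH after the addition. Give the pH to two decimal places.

After neutralization: n(CH3CH(OH)COOH) = 0.315 mol, n(CH3CH(OH)COO-) = 0.121 mol.
pKa = −log(1.4 × 10^-4) = 3.854
Henderson–Hasselbalch with mole ratio 0.121/0.315: pH = 3.854 + (-0.416)

pH = 3.44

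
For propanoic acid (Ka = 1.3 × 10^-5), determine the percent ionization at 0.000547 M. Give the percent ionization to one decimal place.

CH3CH2COOH ⇌ CH3CH2COO- + H+; let x = [H+] at equilibrium.
Solve x² + 1.3e-05x − 7.11e-09 = 0 → x = 7.81 × 10^-5 M
Fraction ionized = 7.81 × 10^-5 / 0.000547 = 0.1428 → 14.3%

14.3%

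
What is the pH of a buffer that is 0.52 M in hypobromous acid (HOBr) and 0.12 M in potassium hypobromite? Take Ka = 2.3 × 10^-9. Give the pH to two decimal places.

pH = 8.00

pKa = −log(2.3 × 10^-9) = 8.638
Henderson–Hasselbalch: pH = pKa + log([OBr-]/[HOBr]) = 8.638 + log(0.12/0.52)
pH = 8.638 + (-0.637) = 8.00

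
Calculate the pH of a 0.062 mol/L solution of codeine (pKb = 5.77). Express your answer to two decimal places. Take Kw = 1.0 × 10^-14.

C18H21NO3 + H2O ⇌ C18H22NO3+ + OH-
Kb = 10^(−5.77) = 1.70 × 10^-6
Let x = [OH-] at equilibrium. Kb = x²/(0.062 − x).
Since Kb ≪ C₀, x ≈ √(Kb·C₀) = 3.25 × 10^-4 M.
Check: 0.52% ionized — well under 5%, approximation valid.
pOH = −log(3.25 × 10^-4) = 3.49; pH = 14.00 − 3.49 = 10.51

pH = 10.51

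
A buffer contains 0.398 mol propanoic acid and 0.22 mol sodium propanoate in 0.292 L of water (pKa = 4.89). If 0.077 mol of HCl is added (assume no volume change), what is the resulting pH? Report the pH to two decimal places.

Added H+ converts CH3CH2COO- to CH3CH2COOH: CH3CH2COOH → 0.475 mol, CH3CH2COO- → 0.143 mol.
pH = pKa + log([A⁻]/[HA]) = 4.89 + log(0.143/0.475) = 4.89 -0.521

pH = 4.37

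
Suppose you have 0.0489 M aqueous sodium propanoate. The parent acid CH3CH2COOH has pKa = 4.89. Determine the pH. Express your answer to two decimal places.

CH3CH2COO- is the conjugate base of the weak acid CH3CH2COOH.
Ka = 10^(−4.89) = 1.29 × 10^-5
Kb = Kw/Ka = 1.0×10^-14 / 1.29 × 10^-5 = 7.75 × 10^-10
Kb = x²/(0.0489 − x) = 7.75 × 10^-10
Neglecting x in the denominator: x = √(7.75 × 10^-10 × 0.0489) = 6.16 × 10^-6 M
pOH = −log(6.16 × 10^-6) = 5.21; pH = 14.00 − 5.21 = 8.79

pH = 8.79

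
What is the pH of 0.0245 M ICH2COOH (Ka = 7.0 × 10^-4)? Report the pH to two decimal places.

pH = 2.42

ICH2COOH ⇌ ICH2COO- + H+
Ka = [H+]²/(0.0245 − [H+]) = 7.0 × 10^-4
The 5% rule fails; solving [H+]² + Ka·[H+] − Ka·C₀ = 0 exactly:
[H+] = [−0.0007 + √(0.0007² + 6.86e-05)]/2 = 3.81 × 10^-3 M
pH = −log(3.81 × 10^-3) = 2.42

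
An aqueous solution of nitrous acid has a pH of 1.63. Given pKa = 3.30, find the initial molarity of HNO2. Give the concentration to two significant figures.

C₀ = 1.1 M

[H+] = 10^(-1.63) = 2.34 × 10^-2 M = x
Ka = 10^(−3.30) = 5.01 × 10^-4
Ka = x²/(C₀ − x) ⇒ C₀ = x + x²/Ka
C₀ = 2.34 × 10^-2 + (2.34 × 10^-2)²/(5.01 × 10^-4) = 1.12 M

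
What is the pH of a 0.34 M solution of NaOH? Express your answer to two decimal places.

pH = 13.53

NaOH is a strong base; [OH-] = 0.34 M.
pOH = -log(0.34) = 0.47
pH = 14.00 - 0.47 = 13.53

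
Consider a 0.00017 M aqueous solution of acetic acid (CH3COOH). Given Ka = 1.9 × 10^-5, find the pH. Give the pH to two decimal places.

CH3COOH ⇌ CH3COO- + H+
From the ICE table, Ka = [H+]²/(0.00017 − [H+]) = 1.9 × 10^-5.
[H+] is not negligible relative to C₀; solve [H+]² + 1.9e-05·[H+] − 3.23e-09 = 0.
[H+] = (−Ka + √(Ka² + 4·Ka·C₀))/2 = 4.81 × 10^-5 M
pH = −log[H+] = −log(4.81 × 10^-5) = 4.32

pH = 4.32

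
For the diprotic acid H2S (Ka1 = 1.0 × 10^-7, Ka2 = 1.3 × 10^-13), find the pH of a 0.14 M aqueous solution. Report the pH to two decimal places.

Ka1 ≫ Ka2, so treat the first dissociation as the only significant source of H+.
Ka1 = x²/(0.14 − x) = 1.0 × 10^-7
x ≈ √(1.0 × 10^-7 × 0.14) = 1.18 × 10^-4 M
pH = −log(1.18 × 10^-4) = 3.93

pH = 3.93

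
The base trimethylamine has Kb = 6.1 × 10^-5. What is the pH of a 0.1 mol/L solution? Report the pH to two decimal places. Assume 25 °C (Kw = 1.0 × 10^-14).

(CH3)3N + H2O ⇌ (CH3)3NH+ + OH-
From the ICE table, Kb = x²/(0.1 − x) = 6.1 × 10^-5.
Neglecting x in the denominator: x = √(6.1 × 10^-5 × 0.1) = 2.47 × 10^-3 M
Check: 2.5% ionized — well under 5%, approximation valid.
pOH = 2.61, so pH = 14.00 − pOH = 11.39

pH = 11.39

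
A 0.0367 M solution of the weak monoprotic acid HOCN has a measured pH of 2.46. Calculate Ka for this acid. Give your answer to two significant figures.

Ka = 3.6 × 10^-4

[H+] = 10^(-2.46) = 3.47 × 10^-3 M
At equilibrium [HA] = 0.0367 − 3.47 × 10^-3 = 3.32 × 10^-2 M
Ka = [H+][A-]/[HA] = (3.47 × 10^-3)² / 3.32 × 10^-2 = 3.6 × 10^-4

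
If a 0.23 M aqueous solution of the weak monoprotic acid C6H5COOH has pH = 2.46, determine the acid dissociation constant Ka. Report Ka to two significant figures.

[H+] = 10^(-2.46) = 3.47 × 10^-3 M
At equilibrium [HA] = 0.23 − 3.47 × 10^-3 = 2.27 × 10^-1 M
Ka = [H+][A-]/[HA] = (3.47 × 10^-3)² / 2.27 × 10^-1 = 5.3 × 10^-5

Ka = 5.3 × 10^-5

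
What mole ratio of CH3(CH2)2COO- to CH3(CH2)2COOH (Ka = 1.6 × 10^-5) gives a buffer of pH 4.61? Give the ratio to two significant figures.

pKa = -log(1.6 × 10^-5) = 4.796
pH = pKa + log(r) ⇒ log(r) = 4.61 − 4.796 = -0.186
r = [CH3(CH2)2COO-]/[CH3(CH2)2COOH] = 10^(-0.186) = 0.652

ratio = 0.65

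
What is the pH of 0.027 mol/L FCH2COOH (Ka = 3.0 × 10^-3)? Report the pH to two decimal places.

FCH2COOH ⇌ FCH2COO- + H+
From the ICE table, Ka = x²/(0.027 − x) = 3.0 × 10^-3.
The 5% rule fails; solving x² + Ka·x − Ka·C₀ = 0 exactly:
x = (−Ka + √(Ka² + 4·Ka·C₀))/2 = 7.62 × 10^-3 M
pH = −log[H+] = −log(7.62 × 10^-3) = 2.12

pH = 2.12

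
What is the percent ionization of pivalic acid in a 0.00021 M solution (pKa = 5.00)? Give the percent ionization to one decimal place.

(CH3)3CCOOH ⇌ (CH3)3CCOO- + H+; let x = [H+] at equilibrium.
Ka = 10^(−5.00) = 1.00 × 10^-5
Ka = x²/(C₀ − x); solving the quadratic gives x = 4.11 × 10^-5 M.
% ionization = x/C₀ × 100% = 4.11 × 10^-5/0.00021 × 100% = 19.6%

19.6%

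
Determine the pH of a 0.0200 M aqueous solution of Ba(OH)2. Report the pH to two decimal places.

pH = 12.60

Ba(OH)2 is a strong base (each formula unit releases 2 OH-); [OH-] = 0.04 M.
pOH = -log(0.04) = 1.40
pH = 14.00 - 1.40 = 12.60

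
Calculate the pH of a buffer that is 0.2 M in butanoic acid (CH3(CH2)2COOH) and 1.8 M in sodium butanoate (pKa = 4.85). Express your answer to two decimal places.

Using pH = pKa + log([base]/[acid]) with [base]/[acid] = 1.8/0.2:
pH = 4.85 + (+0.954) = 5.80

pH = 5.80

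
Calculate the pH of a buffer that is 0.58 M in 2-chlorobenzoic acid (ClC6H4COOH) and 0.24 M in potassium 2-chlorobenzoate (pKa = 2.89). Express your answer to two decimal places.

Henderson–Hasselbalch: pH = pKa + log([ClC6H4COO-]/[ClC6H4COOH]) = 2.89 + log(0.24/0.58)
pH = 2.89 + (-0.383) = 2.51

pH = 2.51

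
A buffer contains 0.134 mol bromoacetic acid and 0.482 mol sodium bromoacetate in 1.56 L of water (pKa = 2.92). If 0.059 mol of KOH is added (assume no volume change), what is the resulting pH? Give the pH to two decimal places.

After neutralization: n(BrCH2COOH) = 0.075 mol, n(BrCH2COO-) = 0.541 mol.
pH = pKa + log(n_BrCH2COO-/n_BrCH2COOH) = 2.92 + log(0.541/0.075) = 2.92 + (+0.858)

pH = 3.78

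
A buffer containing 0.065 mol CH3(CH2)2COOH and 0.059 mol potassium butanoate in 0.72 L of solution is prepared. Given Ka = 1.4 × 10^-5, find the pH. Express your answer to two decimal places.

pH = 4.81

pKa = −log(1.4 × 10^-5) = 4.854
pH = pKa + log([A⁻]/[HA]) = 4.854 + log(0.059/0.065)
pH = 4.854 + (-0.042) = 4.81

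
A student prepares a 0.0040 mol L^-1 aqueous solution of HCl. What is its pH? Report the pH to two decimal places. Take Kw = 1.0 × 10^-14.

pH = 2.40

HCl is a strong acid and dissociates completely, so [H+] = 0.0040 M.
pH = -log(0.004) = 2.40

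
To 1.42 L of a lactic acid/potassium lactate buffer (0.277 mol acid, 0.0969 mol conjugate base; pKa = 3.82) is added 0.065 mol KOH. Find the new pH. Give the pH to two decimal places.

OH- converts CH3CH(OH)COOH to CH3CH(OH)COO-: CH3CH(OH)COOH → 0.212 mol, CH3CH(OH)COO- → 0.162 mol.
Henderson–Hasselbalch with mole ratio 0.162/0.212: pH = 3.82 + (-0.117)

pH = 3.70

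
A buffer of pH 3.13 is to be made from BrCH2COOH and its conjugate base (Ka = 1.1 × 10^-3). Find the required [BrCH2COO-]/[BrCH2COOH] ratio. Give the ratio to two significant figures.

pKa = -log(1.1 × 10^-3) = 2.959
pH = pKa + log(r) ⇒ log(r) = 3.13 − 2.959 = +0.171
r = [BrCH2COO-]/[BrCH2COOH] = 10^(+0.171) = 1.48

ratio = 1.5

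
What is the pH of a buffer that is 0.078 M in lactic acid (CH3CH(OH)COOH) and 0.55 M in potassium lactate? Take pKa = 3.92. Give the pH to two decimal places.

pH = 4.77

Henderson–Hasselbalch: pH = pKa + log([CH3CH(OH)COO-]/[CH3CH(OH)COOH]) = 3.92 + log(0.55/0.078)
pH = 3.92 + (+0.848) = 4.77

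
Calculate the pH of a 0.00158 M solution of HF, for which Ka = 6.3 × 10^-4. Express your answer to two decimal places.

pH = 3.14

HF ⇌ F- + H+
Ka = [H+]²/(0.00158 − [H+]) = 6.3 × 10^-4
Here C₀/Ka ≈ 2.51, so the small-[H+] approximation fails. Use the quadratic:
[H+] = [−0.00063 + √(0.00063² + 3.98e-06)]/2 = 7.31 × 10^-4 M
pH = −log[H+] = −log(7.31 × 10^-4) = 3.14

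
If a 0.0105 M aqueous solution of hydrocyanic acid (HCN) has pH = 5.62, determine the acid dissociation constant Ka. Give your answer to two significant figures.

[H+] = 10^(-5.62) = 2.40 × 10^-6 M
At equilibrium [HA] = 0.0105 − 2.40 × 10^-6 = 1.05 × 10^-2 M
Ka = [H+][A-]/[HA] = (2.40 × 10^-6)² / 1.05 × 10^-2 = 5.5 × 10^-10

Ka = 5.5 × 10^-10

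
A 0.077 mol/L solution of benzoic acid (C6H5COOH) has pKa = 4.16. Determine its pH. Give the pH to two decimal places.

C6H5COOH ⇌ C6H5COO- + H+
Ka = 10^(−4.16) = 6.92 × 10^-5
From the ICE table, Ka = [H+]²/(0.077 − [H+]) = 6.92 × 10^-5.
Assume [H+] ≪ 0.077: [H+] ≈ √(6.92 × 10^-5 × 0.077) = 2.31 × 10^-3 M
Check: 3% ionized — well under 5%, approximation valid.
pH = −log[H+] = −log(2.31 × 10^-3) = 2.64

pH = 2.64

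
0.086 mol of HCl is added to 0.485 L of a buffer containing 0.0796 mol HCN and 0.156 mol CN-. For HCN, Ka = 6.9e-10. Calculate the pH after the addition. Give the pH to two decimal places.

pH = 8.79

Added H+ converts CN- to HCN: HCN → 0.166 mol, CN- → 0.07 mol.
pKa = −log(6.9 × 10^-10) = 9.161
pH = pKa + log([A⁻]/[HA]) = 9.161 + log(0.07/0.166) = 9.161 -0.375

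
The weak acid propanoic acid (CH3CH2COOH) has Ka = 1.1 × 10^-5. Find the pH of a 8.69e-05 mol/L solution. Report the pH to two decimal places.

CH3CH2COOH ⇌ CH3CH2COO- + H+
From the ICE table, Ka = x²/(8.69e-05 − x) = 1.1 × 10^-5.
The 5% rule fails; solving x² + Ka·x − Ka·C₀ = 0 exactly:
x = (−Ka + √(Ka² + 4·Ka·C₀))/2 = 2.59 × 10^-5 M
pH = −log[H+] = −log(2.59 × 10^-5) = 4.59

pH = 4.59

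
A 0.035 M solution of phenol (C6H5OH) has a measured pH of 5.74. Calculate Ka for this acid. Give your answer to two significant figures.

Ka = 9.5 × 10^-11

[H+] = 10^(-5.74) = 1.82 × 10^-6 M
At equilibrium [HA] = 0.035 − 1.82 × 10^-6 = 3.50 × 10^-2 M
Ka = [H+][A-]/[HA] = (1.82 × 10^-6)² / 3.50 × 10^-2 = 9.5 × 10^-11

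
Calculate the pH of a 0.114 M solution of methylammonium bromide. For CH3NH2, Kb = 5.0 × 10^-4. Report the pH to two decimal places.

CH3NH3+ is the conjugate acid of the weak base CH3NH2.
Ka = Kw/Kb = 1.0×10^-14 / 5.0 × 10^-4 = 2.00 × 10^-11
From the ICE table, Ka = x²/(0.114 − x) = 2.00 × 10^-11.
Assume x ≪ 0.114: x ≈ √(2.00 × 10^-11 × 0.114) = 1.51 × 10^-6 M
(x/C₀ = 0.0013% < 5%, so the approximation holds.)
pH = −log(1.51 × 10^-6) = 5.82

pH = 5.82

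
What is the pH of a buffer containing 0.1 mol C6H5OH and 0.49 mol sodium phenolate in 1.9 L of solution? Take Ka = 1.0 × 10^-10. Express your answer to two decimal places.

pKa = −log(1.0 × 10^-10) = 10.000
pH = pKa + log([A⁻]/[HA]) = 10.000 + log(0.49/0.1)
pH = 10.000 + (+0.690) = 10.69

pH = 10.69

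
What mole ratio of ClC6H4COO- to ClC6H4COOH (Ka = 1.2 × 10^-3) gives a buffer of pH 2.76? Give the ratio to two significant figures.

pKa = -log(1.2 × 10^-3) = 2.921
pH = pKa + log(r) ⇒ log(r) = 2.76 − 2.921 = -0.161
r = [ClC6H4COO-]/[ClC6H4COOH] = 10^(-0.161) = 0.69

ratio = 0.69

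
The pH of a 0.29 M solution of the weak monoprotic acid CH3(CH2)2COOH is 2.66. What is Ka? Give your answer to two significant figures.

Ka = 1.7 × 10^-5

[H+] = 10^(-2.66) = 2.19 × 10^-3 M
At equilibrium [HA] = 0.29 − 2.19 × 10^-3 = 2.88 × 10^-1 M
Ka = [H+][A-]/[HA] = (2.19 × 10^-3)² / 2.88 × 10^-1 = 1.7 × 10^-5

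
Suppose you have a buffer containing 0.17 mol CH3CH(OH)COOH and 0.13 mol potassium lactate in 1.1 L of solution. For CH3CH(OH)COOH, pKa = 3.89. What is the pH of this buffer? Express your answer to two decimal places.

Using pH = pKa + log([base]/[acid]) with [base]/[acid] = 0.13/0.17:
pH = 3.89 + (-0.117) = 3.77

pH = 3.77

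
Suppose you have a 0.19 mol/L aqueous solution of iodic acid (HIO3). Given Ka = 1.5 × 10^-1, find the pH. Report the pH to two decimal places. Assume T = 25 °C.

HIO3 ⇌ IO3- + H+
From the ICE table, Ka = [H+]²/(0.19 − [H+]) = 1.5 × 10^-1.
[H+] is not negligible relative to C₀; solve [H+]² + 0.15·[H+] − 0.0285 = 0.
[H+] = (−Ka + √(Ka² + 4·Ka·C₀))/2 = 1.10 × 10^-1 M
pH = −log(1.10 × 10^-1) = 0.96

pH = 0.96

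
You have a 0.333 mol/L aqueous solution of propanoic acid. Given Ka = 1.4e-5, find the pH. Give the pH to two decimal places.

pH = 2.67

CH3CH2COOH ⇌ CH3CH2COO- + H+
Let x = [H+] at equilibrium. Ka = x²/(0.333 − x).
Assume x ≪ 0.333: x ≈ √(1.4 × 10^-5 × 0.333) = 2.16 × 10^-3 M
pH = −log(2.16 × 10^-3) = 2.67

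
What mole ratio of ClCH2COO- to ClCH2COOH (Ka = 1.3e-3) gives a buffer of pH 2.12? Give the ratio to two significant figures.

pKa = -log(1.3 × 10^-3) = 2.886
pH = pKa + log(r) ⇒ log(r) = 2.12 − 2.886 = -0.766
r = [ClCH2COO-]/[ClCH2COOH] = 10^(-0.766) = 0.171

ratio = 0.17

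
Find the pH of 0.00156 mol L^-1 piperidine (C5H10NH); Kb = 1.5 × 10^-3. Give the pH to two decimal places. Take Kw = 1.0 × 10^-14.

pH = 10.98

C5H10NH + H2O ⇌ C5H10NH2+ + OH-
Kb = [OH-]²/(0.00156 − [OH-]) = 1.5 × 10^-3
The 5% rule fails; solving [OH-]² + Kb·[OH-] − Kb·C₀ = 0 exactly:
[OH-] = (−Kb + √(Kb² + 4·Kb·C₀))/2 = 9.54 × 10^-4 M
pOH = −log(9.54 × 10^-4) = 3.02; pH = 14.00 − 3.02 = 10.98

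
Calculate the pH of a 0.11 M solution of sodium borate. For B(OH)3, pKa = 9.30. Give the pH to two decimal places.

B(OH)4- is the conjugate base of the weak acid B(OH)3.
Ka = 10^(−9.30) = 5.01 × 10^-10
Kb = Kw/Ka = 1.0×10^-14 / 5.01 × 10^-10 = 2.00 × 10^-5
Kb = [OH-]²/(0.11 − [OH-]) = 2.00 × 10^-5
Since Kb ≪ C₀, [OH-] ≈ √(Kb·C₀) = 1.48 × 10^-3 M.
pOH = 2.83, so pH = 14.00 − pOH = 11.17

pH = 11.17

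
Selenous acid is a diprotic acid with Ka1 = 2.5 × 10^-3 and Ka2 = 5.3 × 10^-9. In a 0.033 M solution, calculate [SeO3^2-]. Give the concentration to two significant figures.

5.3 × 10^-9 M

First ionization gives [H+] ≈ [HSeO3-] = 7.92 × 10^-3 M.
Second step: Ka2 = [H+][SeO3^2-]/[HSeO3-] ≈ [SeO3^2-] (since [H+] ≈ [HSeO3-]).
So [SeO3^2-] ≈ Ka2.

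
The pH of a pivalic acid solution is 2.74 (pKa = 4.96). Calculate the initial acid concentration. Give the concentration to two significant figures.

C₀ = 3.0 × 10^-1 M

[H+] = 10^(-2.74) = 1.82 × 10^-3 M = x
Ka = 10^(−4.96) = 1.10 × 10^-5
Ka = x²/(C₀ − x) ⇒ C₀ = x + x²/Ka
C₀ = 1.82 × 10^-3 + (1.82 × 10^-3)²/(1.10 × 10^-5) = 3.03 × 10^-1 M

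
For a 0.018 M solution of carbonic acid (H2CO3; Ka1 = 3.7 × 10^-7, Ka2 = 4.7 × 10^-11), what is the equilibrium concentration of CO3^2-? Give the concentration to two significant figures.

First ionization gives [H+] ≈ [HCO3-] = 8.16 × 10^-5 M.
Second step: Ka2 = [H+][CO3^2-]/[HCO3-] ≈ [CO3^2-] (since [H+] ≈ [HCO3-]).
So [CO3^2-] ≈ Ka2.

4.7 × 10^-11 M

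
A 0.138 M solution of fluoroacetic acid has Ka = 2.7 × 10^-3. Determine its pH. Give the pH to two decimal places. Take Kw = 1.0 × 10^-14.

FCH2COOH ⇌ FCH2COO- + H+
Ka = [H+]²/(0.138 − [H+]) = 2.7 × 10^-3
Here C₀/Ka ≈ 51.1, so the small-[H+] approximation fails. Use the quadratic:
[H+] = (−Ka + √(Ka² + 4·Ka·C₀))/2 = 1.80 × 10^-2 M
pH = −log[H+] = −log(1.80 × 10^-2) = 1.74

pH = 1.74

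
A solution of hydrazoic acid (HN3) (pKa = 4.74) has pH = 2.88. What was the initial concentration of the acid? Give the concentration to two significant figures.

C₀ = 9.7 × 10^-2 M

[H+] = 10^(-2.88) = 1.32 × 10^-3 M = x
Ka = 10^(−4.74) = 1.82 × 10^-5
Ka = x²/(C₀ − x) ⇒ C₀ = x + x²/Ka
C₀ = 1.32 × 10^-3 + (1.32 × 10^-3)²/(1.82 × 10^-5) = 9.71 × 10^-2 M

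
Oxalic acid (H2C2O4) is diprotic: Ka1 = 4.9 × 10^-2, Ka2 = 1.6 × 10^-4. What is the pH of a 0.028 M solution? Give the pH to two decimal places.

pH = 1.70

Since Ka1 ≫ Ka2, the first ionization dominates [H+].
Ka1 = x²/(0.028 − x) = 4.9 × 10^-2
Solving the quadratic: x = (−Ka1 + √(Ka1² + 4·Ka1·C₀))/2 = 1.99 × 10^-2 M
pH = −log(1.99 × 10^-2) = 1.70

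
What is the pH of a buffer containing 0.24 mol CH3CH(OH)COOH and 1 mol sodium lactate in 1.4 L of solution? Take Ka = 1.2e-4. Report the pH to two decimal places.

pH = 4.54

pKa = −log(1.2 × 10^-4) = 3.921
Using pH = pKa + log([base]/[acid]) with [base]/[acid] = 1/0.24:
pH = 3.921 + (+0.620) = 4.54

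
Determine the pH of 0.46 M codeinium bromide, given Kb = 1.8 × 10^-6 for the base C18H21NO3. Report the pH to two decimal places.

pH = 4.30

C18H22NO3+ is the conjugate acid of the weak base C18H21NO3.
Ka = Kw/Kb = 1.0×10^-14 / 1.8 × 10^-6 = 5.56 × 10^-9
Ka = [H+]²/(0.46 − [H+]) = 5.56 × 10^-9
Neglecting [H+] in the denominator: [H+] = √(5.56 × 10^-9 × 0.46) = 5.06 × 10^-5 M
([H+]/C₀ = 0.011% < 5%, so the approximation holds.)
pH = −log(5.06 × 10^-5) = 4.30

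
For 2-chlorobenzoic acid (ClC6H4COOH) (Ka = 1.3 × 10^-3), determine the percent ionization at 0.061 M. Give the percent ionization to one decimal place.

ClC6H4COOH ⇌ ClC6H4COO- + H+; let x = [H+] at equilibrium.
Solve x² + 0.0013x − 7.93e-05 = 0 → x = 8.28 × 10^-3 M
% ionization = x/C₀ × 100% = 8.28 × 10^-3/0.061 × 100% = 13.6%

13.6%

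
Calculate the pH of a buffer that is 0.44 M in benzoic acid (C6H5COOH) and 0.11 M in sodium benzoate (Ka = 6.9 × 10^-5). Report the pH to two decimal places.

pKa = −log(6.9 × 10^-5) = 4.161
pH = pKa + log([A⁻]/[HA]) = 4.161 + log(0.11/0.44)
pH = 4.161 + (-0.602) = 3.56

pH = 3.56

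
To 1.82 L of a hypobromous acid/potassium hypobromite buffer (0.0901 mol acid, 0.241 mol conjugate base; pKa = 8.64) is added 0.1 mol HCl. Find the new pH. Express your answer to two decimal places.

pH = 8.51

Added H+ converts OBr- to HOBr: HOBr → 0.19 mol, OBr- → 0.141 mol.
Henderson–Hasselbalch with mole ratio 0.141/0.19: pH = 8.64 + (-0.130)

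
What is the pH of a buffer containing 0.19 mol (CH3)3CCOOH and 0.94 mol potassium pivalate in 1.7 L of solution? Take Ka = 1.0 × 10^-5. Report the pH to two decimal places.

pH = 5.69

pKa = −log(1.0 × 10^-5) = 5.000
Henderson–Hasselbalch: pH = pKa + log([(CH3)3CCOO-]/[(CH3)3CCOOH]) = 5.000 + log(0.94/0.19)
pH = 5.000 + (+0.694) = 5.69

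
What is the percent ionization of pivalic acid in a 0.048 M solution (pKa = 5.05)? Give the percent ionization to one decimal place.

(CH3)3CCOOH ⇌ (CH3)3CCOO- + H+; let x = [H+] at equilibrium.
Ka = 10^(−5.05) = 8.91 × 10^-6
x ≈ √(Ka·C₀) = √(8.91 × 10^-6 × 0.048) = 6.54 × 10^-4 M
% ionization = x/C₀ × 100% = 6.54 × 10^-4/0.048 × 100% = 1.4%

1.4%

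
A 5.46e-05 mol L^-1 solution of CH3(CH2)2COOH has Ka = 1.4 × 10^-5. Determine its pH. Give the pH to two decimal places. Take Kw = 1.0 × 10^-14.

CH3(CH2)2COOH ⇌ CH3(CH2)2COO- + H+
From the ICE table, Ka = x²/(5.46e-05 − x) = 1.4 × 10^-5.
The 5% rule fails; solving x² + Ka·x − Ka·C₀ = 0 exactly:
x = (−Ka + √(Ka² + 4·Ka·C₀))/2 = 2.15 × 10^-5 M
pH = −log(2.15 × 10^-5) = 4.67

pH = 4.67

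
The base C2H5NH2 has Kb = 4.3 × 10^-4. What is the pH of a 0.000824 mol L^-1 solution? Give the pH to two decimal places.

C2H5NH2 + H2O ⇌ C2H5NH3+ + OH-
Let x = [OH-] at equilibrium. Kb = x²/(0.000824 − x).
Here C₀/Kb ≈ 1.92, so the small-x approximation fails. Use the quadratic:
x = (−Kb + √(Kb² + 4·Kb·C₀))/2 = 4.18 × 10^-4 M
pOH = −log(4.18 × 10^-4) = 3.38; pH = 14.00 − 3.38 = 10.62

pH = 10.62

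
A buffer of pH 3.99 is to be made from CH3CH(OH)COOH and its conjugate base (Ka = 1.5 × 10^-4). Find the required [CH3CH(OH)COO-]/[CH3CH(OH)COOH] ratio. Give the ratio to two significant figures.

ratio = 1.5

pKa = -log(1.5 × 10^-4) = 3.824
pH = pKa + log(r) ⇒ log(r) = 3.99 − 3.824 = +0.166
r = [CH3CH(OH)COO-]/[CH3CH(OH)COOH] = 10^(+0.166) = 1.47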